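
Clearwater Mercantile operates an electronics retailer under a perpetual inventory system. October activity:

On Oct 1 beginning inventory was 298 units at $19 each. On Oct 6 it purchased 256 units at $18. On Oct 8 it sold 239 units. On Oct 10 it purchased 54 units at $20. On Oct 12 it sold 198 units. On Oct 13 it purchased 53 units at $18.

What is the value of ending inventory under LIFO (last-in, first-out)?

Oct 8, 239 sold [LIFO — newest first]: 239 @ $18 = $4,302
Oct 12, 198 sold [LIFO — newest first]: 54 @ $20 + 17 @ $18 + 127 @ $19 = $3,799
Total COGS = $4,302 + $3,799 = $8,101
Ending inventory: 171 @ $19 + 53 @ $18 = $4,203

Ending inventory = $4,203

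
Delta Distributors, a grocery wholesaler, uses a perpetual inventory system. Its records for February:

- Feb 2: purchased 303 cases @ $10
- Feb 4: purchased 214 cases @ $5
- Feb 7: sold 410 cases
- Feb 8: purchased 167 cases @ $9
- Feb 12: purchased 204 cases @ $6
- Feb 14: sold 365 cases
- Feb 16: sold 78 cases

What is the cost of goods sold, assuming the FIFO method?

COGS = $6,617

Feb 7, 410 sold [FIFO — oldest first]: 303 @ $10 + 107 @ $5 = $3,565
Feb 14, 365 sold [FIFO — oldest first]: 107 @ $5 + 167 @ $9 + 91 @ $6 = $2,584
Feb 16, 78 sold [FIFO — oldest first]: 78 @ $6 = $468
Total COGS = $3,565 + $2,584 + $468 = $6,617
Ending inventory: 35 @ $6 = $210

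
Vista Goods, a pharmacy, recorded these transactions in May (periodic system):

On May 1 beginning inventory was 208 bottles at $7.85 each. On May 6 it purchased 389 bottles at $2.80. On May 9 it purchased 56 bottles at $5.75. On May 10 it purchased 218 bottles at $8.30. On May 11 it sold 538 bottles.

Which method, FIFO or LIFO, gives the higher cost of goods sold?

LIFO

FIFO COGS: 208 @ $7.85 + 330 @ $2.80 = $2,556.80
LIFO COGS: 218 @ $8.30 + 56 @ $5.75 + 264 @ $2.80 = $2,870.60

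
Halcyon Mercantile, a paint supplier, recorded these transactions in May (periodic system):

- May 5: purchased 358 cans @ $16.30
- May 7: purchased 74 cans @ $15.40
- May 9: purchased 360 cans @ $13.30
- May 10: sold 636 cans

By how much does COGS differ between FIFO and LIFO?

$468.00

FIFO COGS: 358 @ $16.30 + 74 @ $15.40 + 204 @ $13.30 = $9,688.20
LIFO COGS: 360 @ $13.30 + 74 @ $15.40 + 202 @ $16.30 = $9,220.20
Difference = |$9,688.20 − $9,220.20| = $468.00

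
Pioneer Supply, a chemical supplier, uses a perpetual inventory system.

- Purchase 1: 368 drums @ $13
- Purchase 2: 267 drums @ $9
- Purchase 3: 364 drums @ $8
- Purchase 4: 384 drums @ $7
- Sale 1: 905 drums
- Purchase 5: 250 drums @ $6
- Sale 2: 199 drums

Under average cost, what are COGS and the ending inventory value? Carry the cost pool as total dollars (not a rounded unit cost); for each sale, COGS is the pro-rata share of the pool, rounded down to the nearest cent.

COGS = $9,985.59; ending inventory = $4,301.41

After Purchase 1: 368 on hand, pool $4,784.00 (≈ $13.0000 each)
After Purchase 2: 635 on hand, pool $7,187.00 (≈ $11.3181 each)
After Purchase 3: 999 on hand, pool $10,099.00 (≈ $10.1091 each)
After Purchase 4: 1383 on hand, pool $12,787.00 (≈ $9.2458 each)
Sale 1, sell 905: 905/1383 × $12,787.00 → $8,367.48
After Purchase 5: 728 on hand, pool $5,919.52 (≈ $8.1312 each)
Sale 2, sell 199: 199/728 × $5,919.52 → $1,618.11
Total COGS = $8,367.48 + $1,618.11 = $9,985.59
Ending inventory (cost pool remaining) = $4,301.41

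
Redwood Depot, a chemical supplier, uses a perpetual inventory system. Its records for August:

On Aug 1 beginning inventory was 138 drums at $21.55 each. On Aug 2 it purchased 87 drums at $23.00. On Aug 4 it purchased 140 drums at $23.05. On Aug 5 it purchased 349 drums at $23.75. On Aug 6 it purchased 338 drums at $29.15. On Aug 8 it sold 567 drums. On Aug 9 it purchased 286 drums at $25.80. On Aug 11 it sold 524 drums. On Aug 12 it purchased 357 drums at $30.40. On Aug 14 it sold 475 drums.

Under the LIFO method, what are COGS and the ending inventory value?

Aug 8, 567 sold [LIFO — newest first]: 338 @ $29.15 + 229 @ $23.75 = $15,291.45
Aug 11, 524 sold [LIFO — newest first]: 286 @ $25.80 + 120 @ $23.75 + 118 @ $23.05 = $12,948.70
Aug 14, 475 sold [LIFO — newest first]: 357 @ $30.40 + 22 @ $23.05 + 87 @ $23.00 + 9 @ $21.55 = $13,554.85
Total COGS = $15,291.45 + $12,948.70 + $13,554.85 = $41,795.00
Ending inventory: 129 @ $21.55 = $2,779.95

COGS = $41,795.00; ending inventory = $2,779.95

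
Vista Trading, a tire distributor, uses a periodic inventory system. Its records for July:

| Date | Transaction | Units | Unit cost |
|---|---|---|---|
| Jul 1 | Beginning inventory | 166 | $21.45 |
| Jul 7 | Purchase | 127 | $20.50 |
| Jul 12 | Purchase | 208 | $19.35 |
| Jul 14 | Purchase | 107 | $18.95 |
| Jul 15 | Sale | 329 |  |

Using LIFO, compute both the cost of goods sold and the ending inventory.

COGS = $6,339.45; ending inventory = $5,877.20

Jul 15, 329 sold [LIFO — newest first]: 107 @ $18.95 + 208 @ $19.35 + 14 @ $20.50 = $6,339.45
Ending inventory: 166 @ $21.45 + 113 @ $20.50 = $5,877.20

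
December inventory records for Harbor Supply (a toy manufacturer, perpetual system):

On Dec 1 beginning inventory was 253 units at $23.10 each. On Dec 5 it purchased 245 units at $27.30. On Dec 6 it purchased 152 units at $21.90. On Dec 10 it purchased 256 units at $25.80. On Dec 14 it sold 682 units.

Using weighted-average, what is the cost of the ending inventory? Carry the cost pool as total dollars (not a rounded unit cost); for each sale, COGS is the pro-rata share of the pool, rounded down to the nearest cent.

Ending inventory = $5,554.61

After Dec 1: 253 on hand, pool $5,844.30 (≈ $23.1000 each)
After Dec 5: 498 on hand, pool $12,532.80 (≈ $25.1663 each)
After Dec 6: 650 on hand, pool $15,861.60 (≈ $24.4025 each)
After Dec 10: 906 on hand, pool $22,466.40 (≈ $24.7974 each)
Dec 14, sell 682: 682/906 × $22,466.40 → $16,911.79
Ending inventory (cost pool remaining) = $5,554.61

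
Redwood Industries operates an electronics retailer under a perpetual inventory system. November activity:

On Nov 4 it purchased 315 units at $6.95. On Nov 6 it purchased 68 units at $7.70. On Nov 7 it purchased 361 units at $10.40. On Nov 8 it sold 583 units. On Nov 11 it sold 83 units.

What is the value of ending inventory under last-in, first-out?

Ending inventory = $542.10

Nov 8, 583 sold [LIFO — newest first]: 361 @ $10.40 + 68 @ $7.70 + 154 @ $6.95 = $5,348.30
Nov 11, 83 sold [LIFO — newest first]: 83 @ $6.95 = $576.85
Total COGS = $5,348.30 + $576.85 = $5,925.15
Ending inventory: 78 @ $6.95 = $542.10
Check: goods available $6,467.25 = COGS $5,925.15 + ending $542.10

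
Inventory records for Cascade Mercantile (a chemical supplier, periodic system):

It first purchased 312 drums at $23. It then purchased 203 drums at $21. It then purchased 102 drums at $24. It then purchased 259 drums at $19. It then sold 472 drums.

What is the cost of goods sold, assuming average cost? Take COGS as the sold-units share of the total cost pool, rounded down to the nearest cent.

Sale 1, sell 472: 472/876 × $18,808.00 → $10,133.99
Ending inventory (cost pool remaining) = $8,674.01

COGS = $10,133.99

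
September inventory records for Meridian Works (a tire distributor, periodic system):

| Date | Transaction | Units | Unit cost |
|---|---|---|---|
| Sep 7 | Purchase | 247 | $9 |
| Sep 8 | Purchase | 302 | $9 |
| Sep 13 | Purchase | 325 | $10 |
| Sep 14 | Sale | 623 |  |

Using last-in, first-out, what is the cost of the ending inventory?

Ending inventory = $2,259

Sep 14, 623 sold [LIFO — newest first]: 325 @ $10 + 298 @ $9 = $5,932
Ending inventory: 247 @ $9 + 4 @ $9 = $2,259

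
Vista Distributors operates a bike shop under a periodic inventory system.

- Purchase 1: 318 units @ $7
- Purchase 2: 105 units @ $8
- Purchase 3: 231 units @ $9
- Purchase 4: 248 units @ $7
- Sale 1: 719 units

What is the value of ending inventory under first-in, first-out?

Sale 1 (719) [FIFO — oldest first]: 318 @ $7 + 105 @ $8 + 231 @ $9 + 65 @ $7 = $5,600
Ending inventory: 183 @ $7 = $1,281

Ending inventory = $1,281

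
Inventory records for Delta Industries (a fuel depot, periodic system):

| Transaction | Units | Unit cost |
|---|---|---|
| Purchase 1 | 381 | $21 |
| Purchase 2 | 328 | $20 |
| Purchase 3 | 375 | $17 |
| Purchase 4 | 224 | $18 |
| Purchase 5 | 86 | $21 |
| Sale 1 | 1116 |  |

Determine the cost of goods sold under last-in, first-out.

COGS = $20,936

Sale 1 (1116) [LIFO — newest first]: 86 @ $21 + 224 @ $18 + 375 @ $17 + 328 @ $20 + 103 @ $21 = $20,936
Ending inventory: 278 @ $21 = $5,838
Check: goods available $26,774 = COGS $20,936 + ending $5,838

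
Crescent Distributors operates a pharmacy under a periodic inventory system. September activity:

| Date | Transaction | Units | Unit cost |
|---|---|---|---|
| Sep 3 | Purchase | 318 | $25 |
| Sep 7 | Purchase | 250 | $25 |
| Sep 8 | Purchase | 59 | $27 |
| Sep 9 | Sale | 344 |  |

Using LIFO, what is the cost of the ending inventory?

Sep 9, 344 sold [LIFO — newest first]: 59 @ $27 + 250 @ $25 + 35 @ $25 = $8,718
Ending inventory: 283 @ $25 = $7,075

Ending inventory = $7,075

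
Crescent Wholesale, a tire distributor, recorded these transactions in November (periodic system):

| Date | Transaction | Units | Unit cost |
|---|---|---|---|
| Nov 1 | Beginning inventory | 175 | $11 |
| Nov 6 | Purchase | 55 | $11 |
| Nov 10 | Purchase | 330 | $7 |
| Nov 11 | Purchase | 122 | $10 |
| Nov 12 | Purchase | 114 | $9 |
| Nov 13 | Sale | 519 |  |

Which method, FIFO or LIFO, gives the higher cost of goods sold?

FIFO

FIFO COGS: 175 @ $11 + 55 @ $11 + 289 @ $7 = $4,553
LIFO COGS: 114 @ $9 + 122 @ $10 + 283 @ $7 = $4,227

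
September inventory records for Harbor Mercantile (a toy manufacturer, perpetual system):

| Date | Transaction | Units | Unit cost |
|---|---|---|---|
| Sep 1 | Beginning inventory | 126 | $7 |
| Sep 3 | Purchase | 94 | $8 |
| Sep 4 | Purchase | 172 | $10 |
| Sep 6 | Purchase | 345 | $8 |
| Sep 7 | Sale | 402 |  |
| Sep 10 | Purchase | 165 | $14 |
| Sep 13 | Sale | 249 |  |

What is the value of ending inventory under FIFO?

Sep 7, 402 sold [FIFO — oldest first]: 126 @ $7 + 94 @ $8 + 172 @ $10 + 10 @ $8 = $3,434
Sep 13, 249 sold [FIFO — oldest first]: 249 @ $8 = $1,992
Total COGS = $3,434 + $1,992 = $5,426
Ending inventory: 86 @ $8 + 165 @ $14 = $2,998

Ending inventory = $2,998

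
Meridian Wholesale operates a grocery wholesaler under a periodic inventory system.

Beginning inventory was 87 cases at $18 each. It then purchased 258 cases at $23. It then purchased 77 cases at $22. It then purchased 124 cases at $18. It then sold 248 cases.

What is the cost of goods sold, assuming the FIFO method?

Sale 1 (248) [FIFO — oldest first]: 87 @ $18 + 161 @ $23 = $5,269
Ending inventory: 97 @ $23 + 77 @ $22 + 124 @ $18 = $6,157

COGS = $5,269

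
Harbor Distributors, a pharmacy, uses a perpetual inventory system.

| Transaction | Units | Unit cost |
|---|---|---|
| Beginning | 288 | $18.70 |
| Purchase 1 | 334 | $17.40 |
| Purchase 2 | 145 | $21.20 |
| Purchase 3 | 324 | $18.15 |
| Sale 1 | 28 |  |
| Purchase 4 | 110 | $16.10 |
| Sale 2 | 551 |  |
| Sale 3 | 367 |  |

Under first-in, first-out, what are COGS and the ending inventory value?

Sale 1 (28) [FIFO — oldest first]: 28 @ $18.70 = $523.60
Sale 2 (551) [FIFO — oldest first]: 260 @ $18.70 + 291 @ $17.40 = $9,925.40
Sale 3 (367) [FIFO — oldest first]: 43 @ $17.40 + 145 @ $21.20 + 179 @ $18.15 = $7,071.05
Total COGS = $523.60 + $9,925.40 + $7,071.05 = $17,520.05
Ending inventory: 145 @ $18.15 + 110 @ $16.10 = $4,402.75

COGS = $17,520.05; ending inventory = $4,402.75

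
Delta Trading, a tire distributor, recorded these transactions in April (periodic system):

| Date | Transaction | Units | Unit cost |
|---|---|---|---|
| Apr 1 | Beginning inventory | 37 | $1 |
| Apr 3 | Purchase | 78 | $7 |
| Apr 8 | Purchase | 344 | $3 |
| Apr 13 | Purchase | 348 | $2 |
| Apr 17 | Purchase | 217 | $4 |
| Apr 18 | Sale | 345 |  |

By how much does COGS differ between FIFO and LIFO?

$149

FIFO COGS: 37 @ $1 + 78 @ $7 + 230 @ $3 = $1,273
LIFO COGS: 217 @ $4 + 128 @ $2 = $1,124
Difference = |$1,273 − $1,124| = $149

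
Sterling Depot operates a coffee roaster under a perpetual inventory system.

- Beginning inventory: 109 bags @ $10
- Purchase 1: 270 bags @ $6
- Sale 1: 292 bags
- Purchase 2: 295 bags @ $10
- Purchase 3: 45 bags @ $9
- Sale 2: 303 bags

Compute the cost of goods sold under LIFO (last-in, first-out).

Sale 1 (292) [LIFO — newest first]: 270 @ $6 + 22 @ $10 = $1,840
Sale 2 (303) [LIFO — newest first]: 45 @ $9 + 258 @ $10 = $2,985
Total COGS = $1,840 + $2,985 = $4,825
Ending inventory: 87 @ $10 + 37 @ $10 = $1,240

COGS = $4,825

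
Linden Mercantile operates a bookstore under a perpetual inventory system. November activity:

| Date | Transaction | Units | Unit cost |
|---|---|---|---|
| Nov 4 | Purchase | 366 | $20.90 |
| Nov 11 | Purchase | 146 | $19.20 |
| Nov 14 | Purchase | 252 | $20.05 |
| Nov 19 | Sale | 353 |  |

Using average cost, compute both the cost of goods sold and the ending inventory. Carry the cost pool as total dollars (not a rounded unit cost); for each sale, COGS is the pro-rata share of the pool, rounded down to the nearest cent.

COGS = $7,164.05; ending inventory = $8,341.15

After Nov 4: 366 on hand, pool $7,649.40 (≈ $20.9000 each)
After Nov 11: 512 on hand, pool $10,452.60 (≈ $20.4152 each)
After Nov 14: 764 on hand, pool $15,505.20 (≈ $20.2948 each)
Nov 19, sell 353: 353/764 × $15,505.20 → $7,164.05
Ending inventory (cost pool remaining) = $8,341.15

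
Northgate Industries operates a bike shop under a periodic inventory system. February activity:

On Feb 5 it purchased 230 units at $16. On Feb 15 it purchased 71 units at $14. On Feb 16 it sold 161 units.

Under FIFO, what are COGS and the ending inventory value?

Feb 16, 161 sold [FIFO — oldest first]: 161 @ $16 = $2,576
Ending inventory: 69 @ $16 + 71 @ $14 = $2,098
Check: goods available $4,674 = COGS $2,576 + ending $2,098

COGS = $2,576; ending inventory = $2,098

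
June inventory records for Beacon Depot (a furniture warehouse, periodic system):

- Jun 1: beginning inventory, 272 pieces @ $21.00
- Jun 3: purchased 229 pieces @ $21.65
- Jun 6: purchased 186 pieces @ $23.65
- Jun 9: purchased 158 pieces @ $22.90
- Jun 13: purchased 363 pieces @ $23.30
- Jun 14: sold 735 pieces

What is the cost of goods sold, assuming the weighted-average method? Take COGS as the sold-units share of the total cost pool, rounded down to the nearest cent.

Jun 14, sell 735: 735/1208 × $27,144.85 → $16,516.11
Ending inventory (cost pool remaining) = $10,628.74

COGS = $16,516.11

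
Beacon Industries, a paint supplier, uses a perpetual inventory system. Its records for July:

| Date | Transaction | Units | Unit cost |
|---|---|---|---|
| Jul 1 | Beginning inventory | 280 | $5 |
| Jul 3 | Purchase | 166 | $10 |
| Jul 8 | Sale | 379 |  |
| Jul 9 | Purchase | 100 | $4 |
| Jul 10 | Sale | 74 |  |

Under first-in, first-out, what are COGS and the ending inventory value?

COGS = $3,088; ending inventory = $372

Jul 8, 379 sold [FIFO — oldest first]: 280 @ $5 + 99 @ $10 = $2,390
Jul 10, 74 sold [FIFO — oldest first]: 67 @ $10 + 7 @ $4 = $698
Total COGS = $2,390 + $698 = $3,088
Ending inventory: 93 @ $4 = $372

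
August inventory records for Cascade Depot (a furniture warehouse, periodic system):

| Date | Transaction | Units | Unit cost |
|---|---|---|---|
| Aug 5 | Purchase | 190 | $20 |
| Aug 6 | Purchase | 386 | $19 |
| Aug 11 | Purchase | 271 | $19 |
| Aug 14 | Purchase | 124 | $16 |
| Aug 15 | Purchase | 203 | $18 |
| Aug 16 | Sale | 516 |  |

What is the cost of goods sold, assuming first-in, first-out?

COGS = $9,994

Aug 16, 516 sold [FIFO — oldest first]: 190 @ $20 + 326 @ $19 = $9,994
Ending inventory: 60 @ $19 + 271 @ $19 + 124 @ $16 + 203 @ $18 = $11,927
Check: goods available $21,921 = COGS $9,994 + ending $11,927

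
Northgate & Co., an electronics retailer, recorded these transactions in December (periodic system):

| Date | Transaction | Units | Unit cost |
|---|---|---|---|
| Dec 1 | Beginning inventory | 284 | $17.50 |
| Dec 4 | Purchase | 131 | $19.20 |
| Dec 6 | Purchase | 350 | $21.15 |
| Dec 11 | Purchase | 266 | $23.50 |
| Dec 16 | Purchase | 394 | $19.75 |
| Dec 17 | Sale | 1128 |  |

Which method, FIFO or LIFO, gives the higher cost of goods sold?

LIFO

FIFO COGS: 284 @ $17.50 + 131 @ $19.20 + 350 @ $21.15 + 266 @ $23.50 + 97 @ $19.75 = $23,054.45
LIFO COGS: 394 @ $19.75 + 266 @ $23.50 + 350 @ $21.15 + 118 @ $19.20 = $23,700.60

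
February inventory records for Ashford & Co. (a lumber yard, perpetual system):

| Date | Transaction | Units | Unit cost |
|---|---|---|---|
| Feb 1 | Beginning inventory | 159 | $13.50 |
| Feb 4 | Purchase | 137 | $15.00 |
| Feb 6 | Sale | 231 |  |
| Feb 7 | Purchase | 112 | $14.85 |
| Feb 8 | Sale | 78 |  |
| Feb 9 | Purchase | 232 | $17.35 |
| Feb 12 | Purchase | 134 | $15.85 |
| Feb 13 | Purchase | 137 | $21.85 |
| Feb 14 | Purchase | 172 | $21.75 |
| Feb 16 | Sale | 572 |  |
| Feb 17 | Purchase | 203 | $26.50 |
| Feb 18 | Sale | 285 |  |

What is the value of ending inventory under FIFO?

Ending inventory = $3,180.00

Feb 6, 231 sold [FIFO — oldest first]: 159 @ $13.50 + 72 @ $15.00 = $3,226.50
Feb 8, 78 sold [FIFO — oldest first]: 65 @ $15.00 + 13 @ $14.85 = $1,168.05
Feb 16, 572 sold [FIFO — oldest first]: 99 @ $14.85 + 232 @ $17.35 + 134 @ $15.85 + 107 @ $21.85 = $9,957.20
Feb 18, 285 sold [FIFO — oldest first]: 30 @ $21.85 + 172 @ $21.75 + 83 @ $26.50 = $6,596.00
Total COGS = $3,226.50 + $1,168.05 + $9,957.20 + $6,596.00 = $20,947.75
Ending inventory: 120 @ $26.50 = $3,180.00
Check: goods available $24,127.75 = COGS $20,947.75 + ending $3,180.00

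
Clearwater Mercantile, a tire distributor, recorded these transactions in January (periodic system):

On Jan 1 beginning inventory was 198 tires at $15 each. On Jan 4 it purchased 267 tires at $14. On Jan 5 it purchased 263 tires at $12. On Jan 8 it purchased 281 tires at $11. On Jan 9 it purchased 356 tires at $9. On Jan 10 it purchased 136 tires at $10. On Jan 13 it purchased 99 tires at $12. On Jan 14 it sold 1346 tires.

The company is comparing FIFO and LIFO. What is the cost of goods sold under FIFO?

COGS = $15,988

FIFO COGS: 198 @ $15 + 267 @ $14 + 263 @ $12 + 281 @ $11 + 337 @ $9 = $15,988
LIFO COGS: 99 @ $12 + 136 @ $10 + 356 @ $9 + 281 @ $11 + 263 @ $12 + 211 @ $14 = $14,953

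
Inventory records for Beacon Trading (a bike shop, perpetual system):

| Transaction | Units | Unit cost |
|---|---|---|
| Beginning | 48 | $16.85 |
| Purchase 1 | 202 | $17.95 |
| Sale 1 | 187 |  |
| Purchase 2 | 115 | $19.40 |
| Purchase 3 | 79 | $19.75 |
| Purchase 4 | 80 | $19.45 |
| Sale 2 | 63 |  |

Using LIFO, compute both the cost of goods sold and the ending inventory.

Sale 1 (187) [LIFO — newest first]: 187 @ $17.95 = $3,356.65
Sale 2 (63) [LIFO — newest first]: 63 @ $19.45 = $1,225.35
Total COGS = $3,356.65 + $1,225.35 = $4,582.00
Ending inventory: 48 @ $16.85 + 15 @ $17.95 + 115 @ $19.40 + 79 @ $19.75 + 17 @ $19.45 = $5,199.95

COGS = $4,582.00; ending inventory = $5,199.95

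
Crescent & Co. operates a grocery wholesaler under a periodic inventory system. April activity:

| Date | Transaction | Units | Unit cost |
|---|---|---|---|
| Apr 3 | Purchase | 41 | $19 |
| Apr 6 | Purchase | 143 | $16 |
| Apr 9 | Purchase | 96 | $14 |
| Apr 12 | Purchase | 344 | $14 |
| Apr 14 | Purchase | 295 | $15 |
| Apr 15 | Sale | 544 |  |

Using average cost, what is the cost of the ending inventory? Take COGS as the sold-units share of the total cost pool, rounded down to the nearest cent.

Ending inventory = $5,570.73

Apr 15, sell 544: 544/919 × $13,652.00 → $8,081.27
Ending inventory (cost pool remaining) = $5,570.73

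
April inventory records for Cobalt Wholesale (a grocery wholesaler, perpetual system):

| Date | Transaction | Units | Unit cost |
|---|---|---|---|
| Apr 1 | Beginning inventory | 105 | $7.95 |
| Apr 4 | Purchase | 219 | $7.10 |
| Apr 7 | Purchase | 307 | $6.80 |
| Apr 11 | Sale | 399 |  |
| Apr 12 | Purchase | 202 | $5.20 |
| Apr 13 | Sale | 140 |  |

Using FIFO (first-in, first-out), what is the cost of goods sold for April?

COGS = $3,851.65

Apr 11, 399 sold [FIFO — oldest first]: 105 @ $7.95 + 219 @ $7.10 + 75 @ $6.80 = $2,899.65
Apr 13, 140 sold [FIFO — oldest first]: 140 @ $6.80 = $952.00
Total COGS = $2,899.65 + $952.00 = $3,851.65
Ending inventory: 92 @ $6.80 + 202 @ $5.20 = $1,676.00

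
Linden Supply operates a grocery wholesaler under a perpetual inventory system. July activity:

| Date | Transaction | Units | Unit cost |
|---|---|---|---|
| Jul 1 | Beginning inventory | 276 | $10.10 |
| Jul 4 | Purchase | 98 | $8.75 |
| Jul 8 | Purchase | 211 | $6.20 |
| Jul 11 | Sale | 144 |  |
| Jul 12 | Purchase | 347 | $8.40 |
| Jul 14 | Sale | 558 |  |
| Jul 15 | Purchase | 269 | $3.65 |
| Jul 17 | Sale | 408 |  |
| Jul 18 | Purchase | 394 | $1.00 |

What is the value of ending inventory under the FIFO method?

Jul 11, 144 sold [FIFO — oldest first]: 144 @ $10.10 = $1,454.40
Jul 14, 558 sold [FIFO — oldest first]: 132 @ $10.10 + 98 @ $8.75 + 211 @ $6.20 + 117 @ $8.40 = $4,481.70
Jul 17, 408 sold [FIFO — oldest first]: 230 @ $8.40 + 178 @ $3.65 = $2,581.70
Total COGS = $1,454.40 + $4,481.70 + $2,581.70 = $8,517.80
Ending inventory: 91 @ $3.65 + 394 @ $1.00 = $726.15
Check: goods available $9,243.95 = COGS $8,517.80 + ending $726.15

Ending inventory = $726.15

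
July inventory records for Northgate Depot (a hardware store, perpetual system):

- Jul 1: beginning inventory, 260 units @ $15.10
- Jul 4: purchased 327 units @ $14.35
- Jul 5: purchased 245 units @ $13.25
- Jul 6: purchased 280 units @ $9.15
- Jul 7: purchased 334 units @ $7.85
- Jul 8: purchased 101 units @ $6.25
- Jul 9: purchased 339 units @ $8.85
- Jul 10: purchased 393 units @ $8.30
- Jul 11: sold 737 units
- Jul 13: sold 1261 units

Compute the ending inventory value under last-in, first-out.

Ending inventory = $4,227.35

Jul 11, 737 sold [LIFO — newest first]: 393 @ $8.30 + 339 @ $8.85 + 5 @ $6.25 = $6,293.30
Jul 13, 1261 sold [LIFO — newest first]: 96 @ $6.25 + 334 @ $7.85 + 280 @ $9.15 + 245 @ $13.25 + 306 @ $14.35 = $13,421.25
Total COGS = $6,293.30 + $13,421.25 = $19,714.55
Ending inventory: 260 @ $15.10 + 21 @ $14.35 = $4,227.35
Check: goods available $23,941.90 = COGS $19,714.55 + ending $4,227.35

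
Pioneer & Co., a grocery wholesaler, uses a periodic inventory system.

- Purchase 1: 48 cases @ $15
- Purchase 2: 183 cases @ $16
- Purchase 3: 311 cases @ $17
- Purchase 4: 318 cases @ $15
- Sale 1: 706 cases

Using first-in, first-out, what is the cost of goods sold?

COGS = $11,395

Sale 1 (706) [FIFO — oldest first]: 48 @ $15 + 183 @ $16 + 311 @ $17 + 164 @ $15 = $11,395
Ending inventory: 154 @ $15 = $2,310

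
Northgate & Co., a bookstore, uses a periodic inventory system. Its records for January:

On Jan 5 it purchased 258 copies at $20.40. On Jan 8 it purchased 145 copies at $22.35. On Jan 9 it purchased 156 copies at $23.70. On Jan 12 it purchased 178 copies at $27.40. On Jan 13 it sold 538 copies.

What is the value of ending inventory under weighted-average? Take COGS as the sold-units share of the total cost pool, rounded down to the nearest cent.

Ending inventory = $4,611.39

Jan 13, sell 538: 538/737 × $17,078.35 → $12,466.96
Ending inventory (cost pool remaining) = $4,611.39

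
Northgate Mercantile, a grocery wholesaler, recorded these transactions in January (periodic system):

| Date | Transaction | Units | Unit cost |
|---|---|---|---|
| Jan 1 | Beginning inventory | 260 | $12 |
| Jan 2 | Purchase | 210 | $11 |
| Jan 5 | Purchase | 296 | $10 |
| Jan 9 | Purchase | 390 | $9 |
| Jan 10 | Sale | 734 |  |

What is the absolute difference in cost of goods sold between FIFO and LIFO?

FIFO COGS: 260 @ $12 + 210 @ $11 + 264 @ $10 = $8,070
LIFO COGS: 390 @ $9 + 296 @ $10 + 48 @ $11 = $6,998
Difference = |$8,070 − $6,998| = $1,072

$1,072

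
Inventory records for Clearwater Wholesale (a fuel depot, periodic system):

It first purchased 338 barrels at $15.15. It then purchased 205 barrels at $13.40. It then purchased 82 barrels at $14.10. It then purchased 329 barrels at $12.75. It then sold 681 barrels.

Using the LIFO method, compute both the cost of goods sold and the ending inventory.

Sale 1 (681) [LIFO — newest first]: 329 @ $12.75 + 82 @ $14.10 + 205 @ $13.40 + 65 @ $15.15 = $9,082.70
Ending inventory: 273 @ $15.15 = $4,135.95

COGS = $9,082.70; ending inventory = $4,135.95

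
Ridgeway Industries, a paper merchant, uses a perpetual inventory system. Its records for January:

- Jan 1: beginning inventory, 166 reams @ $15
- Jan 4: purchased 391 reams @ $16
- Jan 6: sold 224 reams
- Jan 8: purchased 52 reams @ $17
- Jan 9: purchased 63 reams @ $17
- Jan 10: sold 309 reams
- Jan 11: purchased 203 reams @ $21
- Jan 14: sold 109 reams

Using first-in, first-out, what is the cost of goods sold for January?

Jan 6, 224 sold [FIFO — oldest first]: 166 @ $15 + 58 @ $16 = $3,418
Jan 10, 309 sold [FIFO — oldest first]: 309 @ $16 = $4,944
Jan 14, 109 sold [FIFO — oldest first]: 24 @ $16 + 52 @ $17 + 33 @ $17 = $1,829
Total COGS = $3,418 + $4,944 + $1,829 = $10,191
Ending inventory: 30 @ $17 + 203 @ $21 = $4,773
Check: goods available $14,964 = COGS $10,191 + ending $4,773

COGS = $10,191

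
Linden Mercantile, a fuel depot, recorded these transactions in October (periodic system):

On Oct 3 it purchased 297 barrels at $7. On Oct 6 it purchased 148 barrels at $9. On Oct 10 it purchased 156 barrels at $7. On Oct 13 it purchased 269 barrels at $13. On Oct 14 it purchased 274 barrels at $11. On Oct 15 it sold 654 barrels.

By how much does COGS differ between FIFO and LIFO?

FIFO COGS: 297 @ $7 + 148 @ $9 + 156 @ $7 + 53 @ $13 = $5,192
LIFO COGS: 274 @ $11 + 269 @ $13 + 111 @ $7 = $7,288
Difference = |$5,192 − $7,288| = $2,096

$2,096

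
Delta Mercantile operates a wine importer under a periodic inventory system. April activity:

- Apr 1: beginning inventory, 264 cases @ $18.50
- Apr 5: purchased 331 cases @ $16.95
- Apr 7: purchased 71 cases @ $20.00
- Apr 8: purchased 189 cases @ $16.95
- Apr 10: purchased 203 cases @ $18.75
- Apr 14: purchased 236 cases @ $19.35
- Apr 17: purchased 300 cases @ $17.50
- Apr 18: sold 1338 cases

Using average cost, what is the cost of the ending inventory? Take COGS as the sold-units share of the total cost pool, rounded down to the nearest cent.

Ending inventory = $4,615.85

Apr 18, sell 1338: 1338/1594 × $28,740.85 → $24,125.00
Ending inventory (cost pool remaining) = $4,615.85
Check: goods available $28,740.85 = COGS $24,125.00 + ending $4,615.85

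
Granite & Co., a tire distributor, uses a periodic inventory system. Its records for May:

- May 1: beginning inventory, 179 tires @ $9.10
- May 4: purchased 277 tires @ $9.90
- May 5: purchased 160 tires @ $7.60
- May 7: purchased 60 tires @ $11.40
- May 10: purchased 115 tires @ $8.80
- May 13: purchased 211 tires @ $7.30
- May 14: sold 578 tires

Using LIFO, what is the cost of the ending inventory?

Ending inventory = $4,054.40

May 14, 578 sold [LIFO — newest first]: 211 @ $7.30 + 115 @ $8.80 + 60 @ $11.40 + 160 @ $7.60 + 32 @ $9.90 = $4,769.10
Ending inventory: 179 @ $9.10 + 245 @ $9.90 = $4,054.40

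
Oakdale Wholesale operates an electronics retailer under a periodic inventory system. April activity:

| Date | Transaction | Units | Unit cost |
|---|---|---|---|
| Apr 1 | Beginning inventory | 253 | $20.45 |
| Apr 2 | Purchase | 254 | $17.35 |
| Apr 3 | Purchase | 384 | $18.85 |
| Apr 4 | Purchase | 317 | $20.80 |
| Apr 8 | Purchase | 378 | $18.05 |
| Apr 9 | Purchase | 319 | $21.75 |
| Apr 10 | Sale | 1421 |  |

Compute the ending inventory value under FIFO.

Apr 10, 1421 sold [FIFO — oldest first]: 253 @ $20.45 + 254 @ $17.35 + 384 @ $18.85 + 317 @ $20.80 + 213 @ $18.05 = $27,257.40
Ending inventory: 165 @ $18.05 + 319 @ $21.75 = $9,916.50

Ending inventory = $9,916.50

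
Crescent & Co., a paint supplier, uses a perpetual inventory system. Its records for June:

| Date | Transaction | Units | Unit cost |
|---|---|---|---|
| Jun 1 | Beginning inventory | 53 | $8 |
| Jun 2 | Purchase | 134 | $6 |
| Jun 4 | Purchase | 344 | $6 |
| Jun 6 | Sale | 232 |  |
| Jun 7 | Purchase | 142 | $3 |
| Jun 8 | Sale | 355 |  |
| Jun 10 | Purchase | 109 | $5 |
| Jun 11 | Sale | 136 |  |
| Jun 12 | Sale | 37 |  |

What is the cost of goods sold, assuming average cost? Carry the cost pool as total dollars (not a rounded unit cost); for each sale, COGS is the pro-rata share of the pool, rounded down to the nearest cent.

After Jun 1: 53 on hand, pool $424.00 (≈ $8.0000 each)
After Jun 2: 187 on hand, pool $1,228.00 (≈ $6.5668 each)
After Jun 4: 531 on hand, pool $3,292.00 (≈ $6.1996 each)
Jun 6, sell 232: 232/531 × $3,292.00 → $1,438.31
After Jun 7: 441 on hand, pool $2,279.69 (≈ $5.1694 each)
Jun 8, sell 355: 355/441 × $2,279.69 → $1,835.12
After Jun 10: 195 on hand, pool $989.57 (≈ $5.0747 each)
Jun 11, sell 136: 136/195 × $989.57 → $690.16
Jun 12, sell 37: 37/59 × $299.41 → $187.76
Total COGS = $1,438.31 + $1,835.12 + $690.16 + $187.76 = $4,151.35
Ending inventory (cost pool remaining) = $111.65
Check: goods available $4,263.00 = COGS $4,151.35 + ending $111.65

COGS = $4,151.35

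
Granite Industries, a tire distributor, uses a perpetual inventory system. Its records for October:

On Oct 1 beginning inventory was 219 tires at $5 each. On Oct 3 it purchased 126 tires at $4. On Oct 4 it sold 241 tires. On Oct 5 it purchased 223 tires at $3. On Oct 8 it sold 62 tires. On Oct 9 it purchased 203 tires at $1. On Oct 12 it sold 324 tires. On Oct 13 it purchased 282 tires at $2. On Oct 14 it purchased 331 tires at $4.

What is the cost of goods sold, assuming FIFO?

Oct 4, 241 sold [FIFO — oldest first]: 219 @ $5 + 22 @ $4 = $1,183
Oct 8, 62 sold [FIFO — oldest first]: 62 @ $4 = $248
Oct 12, 324 sold [FIFO — oldest first]: 42 @ $4 + 223 @ $3 + 59 @ $1 = $896
Total COGS = $1,183 + $248 + $896 = $2,327
Ending inventory: 144 @ $1 + 282 @ $2 + 331 @ $4 = $2,032

COGS = $2,327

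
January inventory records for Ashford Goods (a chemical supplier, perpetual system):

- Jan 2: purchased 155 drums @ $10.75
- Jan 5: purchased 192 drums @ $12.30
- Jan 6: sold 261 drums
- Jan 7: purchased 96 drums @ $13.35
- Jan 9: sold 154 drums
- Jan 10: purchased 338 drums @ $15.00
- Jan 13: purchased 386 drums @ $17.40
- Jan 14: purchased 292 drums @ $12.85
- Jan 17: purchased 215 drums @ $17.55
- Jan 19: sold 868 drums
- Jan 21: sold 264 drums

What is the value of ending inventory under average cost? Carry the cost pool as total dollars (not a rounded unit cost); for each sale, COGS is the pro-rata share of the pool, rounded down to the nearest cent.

Ending inventory = $1,983.45

After Jan 2: 155 on hand, pool $1,666.25 (≈ $10.7500 each)
After Jan 5: 347 on hand, pool $4,027.85 (≈ $11.6076 each)
Jan 6, sell 261: 261/347 × $4,027.85 → $3,029.59
After Jan 7: 182 on hand, pool $2,279.86 (≈ $12.5267 each)
Jan 9, sell 154: 154/182 × $2,279.86 → $1,929.11
After Jan 10: 366 on hand, pool $5,420.75 (≈ $14.8108 each)
After Jan 13: 752 on hand, pool $12,137.15 (≈ $16.1398 each)
After Jan 14: 1044 on hand, pool $15,889.35 (≈ $15.2197 each)
After Jan 17: 1259 on hand, pool $19,662.60 (≈ $15.6176 each)
Jan 19, sell 868: 868/1259 × $19,662.60 → $13,556.10
Jan 21, sell 264: 264/391 × $6,106.50 → $4,123.05
Total COGS = $3,029.59 + $1,929.11 + $13,556.10 + $4,123.05 = $22,637.85
Ending inventory (cost pool remaining) = $1,983.45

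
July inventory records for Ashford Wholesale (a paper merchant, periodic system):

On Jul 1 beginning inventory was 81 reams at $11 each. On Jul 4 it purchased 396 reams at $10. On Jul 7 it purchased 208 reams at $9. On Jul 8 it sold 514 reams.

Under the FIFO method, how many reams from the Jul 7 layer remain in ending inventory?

Jul 8, 514 sold [FIFO — oldest first]: 81 @ $11 + 396 @ $10 + 37 @ $9 = $5,184
Ending inventory: 171 @ $9 = $1,539

171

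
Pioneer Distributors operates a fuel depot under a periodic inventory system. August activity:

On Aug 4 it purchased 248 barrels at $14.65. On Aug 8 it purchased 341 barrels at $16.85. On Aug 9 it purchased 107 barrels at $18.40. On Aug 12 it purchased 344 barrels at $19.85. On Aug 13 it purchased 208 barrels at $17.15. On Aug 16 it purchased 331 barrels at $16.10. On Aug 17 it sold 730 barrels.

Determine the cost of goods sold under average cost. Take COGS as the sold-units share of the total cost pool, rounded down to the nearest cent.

Aug 17, sell 730: 730/1579 × $27,072.55 → $12,516.12
Ending inventory (cost pool remaining) = $14,556.43

COGS = $12,516.12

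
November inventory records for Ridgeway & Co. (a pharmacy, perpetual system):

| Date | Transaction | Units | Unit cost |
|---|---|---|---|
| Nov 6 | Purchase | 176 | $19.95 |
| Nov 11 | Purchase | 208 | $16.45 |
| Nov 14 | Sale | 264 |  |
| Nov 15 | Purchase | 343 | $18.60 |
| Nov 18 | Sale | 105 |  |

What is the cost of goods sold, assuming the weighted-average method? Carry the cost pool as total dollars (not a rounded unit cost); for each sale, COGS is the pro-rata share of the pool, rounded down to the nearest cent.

After Nov 6: 176 on hand, pool $3,511.20 (≈ $19.9500 each)
After Nov 11: 384 on hand, pool $6,932.80 (≈ $18.0542 each)
Nov 14, sell 264: 264/384 × $6,932.80 → $4,766.30
After Nov 15: 463 on hand, pool $8,546.30 (≈ $18.4585 each)
Nov 18, sell 105: 105/463 × $8,546.30 → $1,938.14
Total COGS = $4,766.30 + $1,938.14 = $6,704.44
Ending inventory (cost pool remaining) = $6,608.16

COGS = $6,704.44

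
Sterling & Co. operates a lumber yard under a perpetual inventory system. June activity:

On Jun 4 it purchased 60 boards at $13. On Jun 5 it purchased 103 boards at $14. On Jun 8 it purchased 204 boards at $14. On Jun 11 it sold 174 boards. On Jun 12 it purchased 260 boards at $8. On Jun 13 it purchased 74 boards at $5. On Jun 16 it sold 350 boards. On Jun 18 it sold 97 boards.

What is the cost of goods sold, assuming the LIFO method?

Jun 11, 174 sold [LIFO — newest first]: 174 @ $14 = $2,436
Jun 16, 350 sold [LIFO — newest first]: 74 @ $5 + 260 @ $8 + 16 @ $14 = $2,674
Jun 18, 97 sold [LIFO — newest first]: 14 @ $14 + 83 @ $14 = $1,358
Total COGS = $2,436 + $2,674 + $1,358 = $6,468
Ending inventory: 60 @ $13 + 20 @ $14 = $1,060
Check: goods available $7,528 = COGS $6,468 + ending $1,060

COGS = $6,468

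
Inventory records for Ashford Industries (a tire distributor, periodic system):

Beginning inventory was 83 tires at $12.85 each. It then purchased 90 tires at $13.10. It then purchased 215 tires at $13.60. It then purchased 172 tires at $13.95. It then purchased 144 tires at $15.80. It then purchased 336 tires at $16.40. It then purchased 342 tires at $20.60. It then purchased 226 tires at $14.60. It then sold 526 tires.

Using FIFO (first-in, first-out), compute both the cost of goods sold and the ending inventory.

COGS = $7,094.65; ending inventory = $18,604.70

Sale 1 (526) [FIFO — oldest first]: 83 @ $12.85 + 90 @ $13.10 + 215 @ $13.60 + 138 @ $13.95 = $7,094.65
Ending inventory: 34 @ $13.95 + 144 @ $15.80 + 336 @ $16.40 + 342 @ $20.60 + 226 @ $14.60 = $18,604.70
Check: goods available $25,699.35 = COGS $7,094.65 + ending $18,604.70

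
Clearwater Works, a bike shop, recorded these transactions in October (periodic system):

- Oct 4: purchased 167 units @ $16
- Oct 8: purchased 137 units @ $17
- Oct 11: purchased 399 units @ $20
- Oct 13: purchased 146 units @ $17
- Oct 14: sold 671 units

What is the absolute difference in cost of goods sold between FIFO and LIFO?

FIFO COGS: 167 @ $16 + 137 @ $17 + 367 @ $20 = $12,341
LIFO COGS: 146 @ $17 + 399 @ $20 + 126 @ $17 = $12,604
Difference = |$12,341 − $12,604| = $263

$263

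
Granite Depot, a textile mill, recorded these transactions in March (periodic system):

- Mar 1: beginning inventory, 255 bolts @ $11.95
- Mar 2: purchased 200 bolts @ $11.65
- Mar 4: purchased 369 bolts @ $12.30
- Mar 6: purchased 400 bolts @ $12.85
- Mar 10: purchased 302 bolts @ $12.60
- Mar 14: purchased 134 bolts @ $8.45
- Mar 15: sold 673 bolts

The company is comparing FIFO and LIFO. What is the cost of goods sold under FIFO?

FIFO COGS: 255 @ $11.95 + 200 @ $11.65 + 218 @ $12.30 = $8,058.65
LIFO COGS: 134 @ $8.45 + 302 @ $12.60 + 237 @ $12.85 = $7,982.95

COGS = $8,058.65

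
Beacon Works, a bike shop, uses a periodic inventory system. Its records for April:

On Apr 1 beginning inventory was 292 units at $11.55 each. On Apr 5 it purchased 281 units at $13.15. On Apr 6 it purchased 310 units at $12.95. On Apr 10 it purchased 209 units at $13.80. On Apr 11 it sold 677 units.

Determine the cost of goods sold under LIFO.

Apr 11, 677 sold [LIFO — newest first]: 209 @ $13.80 + 310 @ $12.95 + 158 @ $13.15 = $8,976.40
Ending inventory: 292 @ $11.55 + 123 @ $13.15 = $4,990.05
Check: goods available $13,966.45 = COGS $8,976.40 + ending $4,990.05

COGS = $8,976.40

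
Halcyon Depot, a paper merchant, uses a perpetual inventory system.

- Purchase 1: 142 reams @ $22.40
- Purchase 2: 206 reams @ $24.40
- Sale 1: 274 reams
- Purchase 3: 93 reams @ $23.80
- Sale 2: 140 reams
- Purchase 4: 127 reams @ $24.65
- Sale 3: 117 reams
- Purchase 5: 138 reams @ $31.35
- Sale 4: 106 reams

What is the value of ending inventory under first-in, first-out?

Sale 1 (274) [FIFO — oldest first]: 142 @ $22.40 + 132 @ $24.40 = $6,401.60
Sale 2 (140) [FIFO — oldest first]: 74 @ $24.40 + 66 @ $23.80 = $3,376.40
Sale 3 (117) [FIFO — oldest first]: 27 @ $23.80 + 90 @ $24.65 = $2,861.10
Sale 4 (106) [FIFO — oldest first]: 37 @ $24.65 + 69 @ $31.35 = $3,075.20
Total COGS = $6,401.60 + $3,376.40 + $2,861.10 + $3,075.20 = $15,714.30
Ending inventory: 69 @ $31.35 = $2,163.15

Ending inventory = $2,163.15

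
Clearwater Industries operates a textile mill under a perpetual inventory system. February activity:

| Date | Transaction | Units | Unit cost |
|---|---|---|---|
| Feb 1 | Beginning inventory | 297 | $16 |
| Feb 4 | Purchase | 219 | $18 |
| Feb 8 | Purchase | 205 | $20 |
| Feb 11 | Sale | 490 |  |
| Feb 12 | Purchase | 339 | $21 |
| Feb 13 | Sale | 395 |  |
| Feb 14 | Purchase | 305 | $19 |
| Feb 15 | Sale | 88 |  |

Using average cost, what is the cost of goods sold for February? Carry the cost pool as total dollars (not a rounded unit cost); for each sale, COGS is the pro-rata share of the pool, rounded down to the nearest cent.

After Feb 1: 297 on hand, pool $4,752.00 (≈ $16.0000 each)
After Feb 4: 516 on hand, pool $8,694.00 (≈ $16.8488 each)
After Feb 8: 721 on hand, pool $12,794.00 (≈ $17.7448 each)
Feb 11, sell 490: 490/721 × $12,794.00 → $8,694.95
After Feb 12: 570 on hand, pool $11,218.05 (≈ $19.6808 each)
Feb 13, sell 395: 395/570 × $11,218.05 → $7,773.91
After Feb 14: 480 on hand, pool $9,239.14 (≈ $19.2482 each)
Feb 15, sell 88: 88/480 × $9,239.14 → $1,693.84
Total COGS = $8,694.95 + $7,773.91 + $1,693.84 = $18,162.70
Ending inventory (cost pool remaining) = $7,545.30

COGS = $18,162.70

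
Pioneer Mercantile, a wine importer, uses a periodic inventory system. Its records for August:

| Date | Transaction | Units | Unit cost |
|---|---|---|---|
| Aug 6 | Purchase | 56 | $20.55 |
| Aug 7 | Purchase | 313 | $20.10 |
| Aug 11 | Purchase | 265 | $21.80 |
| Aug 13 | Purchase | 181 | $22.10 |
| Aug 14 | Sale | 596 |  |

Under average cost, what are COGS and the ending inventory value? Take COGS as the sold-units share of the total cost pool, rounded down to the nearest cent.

Aug 14, sell 596: 596/815 × $17,219.20 → $12,592.20
Ending inventory (cost pool remaining) = $4,627.00

COGS = $12,592.20; ending inventory = $4,627.00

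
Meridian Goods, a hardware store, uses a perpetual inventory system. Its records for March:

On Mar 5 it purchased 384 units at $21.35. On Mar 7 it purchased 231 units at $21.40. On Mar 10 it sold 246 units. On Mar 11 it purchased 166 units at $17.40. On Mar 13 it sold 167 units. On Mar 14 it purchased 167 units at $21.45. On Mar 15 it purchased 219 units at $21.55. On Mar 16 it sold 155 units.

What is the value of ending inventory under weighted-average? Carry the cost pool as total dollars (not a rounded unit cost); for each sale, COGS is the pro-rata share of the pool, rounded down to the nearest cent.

After Mar 5: 384 on hand, pool $8,198.40 (≈ $21.3500 each)
After Mar 7: 615 on hand, pool $13,141.80 (≈ $21.3688 each)
Mar 10, sell 246: 246/615 × $13,141.80 → $5,256.72
After Mar 11: 535 on hand, pool $10,773.48 (≈ $20.1373 each)
Mar 13, sell 167: 167/535 × $10,773.48 → $3,362.93
After Mar 14: 535 on hand, pool $10,992.70 (≈ $20.5471 each)
After Mar 15: 754 on hand, pool $15,712.15 (≈ $20.8384 each)
Mar 16, sell 155: 155/754 × $15,712.15 → $3,229.95
Total COGS = $5,256.72 + $3,362.93 + $3,229.95 = $11,849.60
Ending inventory (cost pool remaining) = $12,482.20

Ending inventory = $12,482.20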